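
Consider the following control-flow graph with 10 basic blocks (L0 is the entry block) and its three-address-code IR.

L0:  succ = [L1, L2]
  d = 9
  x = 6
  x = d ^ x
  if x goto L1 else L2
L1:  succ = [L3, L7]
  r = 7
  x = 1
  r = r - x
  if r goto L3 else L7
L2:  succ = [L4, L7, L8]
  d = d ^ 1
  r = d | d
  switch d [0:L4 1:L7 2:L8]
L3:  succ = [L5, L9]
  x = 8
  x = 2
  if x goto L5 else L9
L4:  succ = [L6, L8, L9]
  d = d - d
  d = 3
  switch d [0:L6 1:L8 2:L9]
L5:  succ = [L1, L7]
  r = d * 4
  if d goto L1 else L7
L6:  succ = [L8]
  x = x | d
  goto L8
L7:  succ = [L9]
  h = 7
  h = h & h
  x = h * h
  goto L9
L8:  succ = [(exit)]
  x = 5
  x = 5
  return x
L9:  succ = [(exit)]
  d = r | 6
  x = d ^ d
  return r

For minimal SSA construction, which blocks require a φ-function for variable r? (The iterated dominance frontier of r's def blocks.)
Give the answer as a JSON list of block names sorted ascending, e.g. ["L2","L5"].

idom tree: L1←L0 L2←L0 L3←L1 L4←L2 L5←L3 L6←L4 L7←L0 L8←L2 L9←L0
Join-block Dom:
  L1: preds {L0,L5}: {L0} ∩ {L0,L1,L3,L5} = {L0}; idom=L0
  L7: preds {L1,L2,L5}: {L0,L1} ∩ {L0,L2} ∩ {L0,L1,L3,L5} = {L0}; idom=L0
  L8: preds {L2,L4,L6}: {L0,L2} ∩ {L0,L2,L4} ∩ {L0,L2,L4,L6} = {L0,L2}; idom=L2
  L9: preds {L3,L4,L7}: {L0,L1,L3} ∩ {L0,L2,L4} ∩ {L0,L7} = {L0}; idom=L0

DF derivation:
  join L1 pred L0: · stop@L0
  join L1 pred L5: L5→L3→L1 stop@L0
  join L7 pred L1: L1 stop@L0
  join L7 pred L2: L2 stop@L0
  join L7 pred L5: L5→L3→L1 stop@L0
  join L8 pred L2: · stop@L2
  join L8 pred L4: L4 stop@L2
  join L8 pred L6: L6→L4 stop@L2
  join L9 pred L3: L3→L1 stop@L0
  join L9 pred L4: L4→L2 stop@L0
  join L9 pred L7: L7 stop@L0
  DF(L0)=∅
  DF(L1)={L1,L7,L9}
  DF(L2)={L7,L9}
  DF(L3)={L1,L7,L9}
  DF(L4)={L8,L9}
  DF(L5)={L1,L7}
  DF(L6)={L8}
  DF(L7)={L9}
  DF(L8)=∅
  DF(L9)=∅

φ for r: defs {L1,L2,L5}
  DF⁺ = {L1,L7,L9}

Answer: ["L1", "L7", "L9"]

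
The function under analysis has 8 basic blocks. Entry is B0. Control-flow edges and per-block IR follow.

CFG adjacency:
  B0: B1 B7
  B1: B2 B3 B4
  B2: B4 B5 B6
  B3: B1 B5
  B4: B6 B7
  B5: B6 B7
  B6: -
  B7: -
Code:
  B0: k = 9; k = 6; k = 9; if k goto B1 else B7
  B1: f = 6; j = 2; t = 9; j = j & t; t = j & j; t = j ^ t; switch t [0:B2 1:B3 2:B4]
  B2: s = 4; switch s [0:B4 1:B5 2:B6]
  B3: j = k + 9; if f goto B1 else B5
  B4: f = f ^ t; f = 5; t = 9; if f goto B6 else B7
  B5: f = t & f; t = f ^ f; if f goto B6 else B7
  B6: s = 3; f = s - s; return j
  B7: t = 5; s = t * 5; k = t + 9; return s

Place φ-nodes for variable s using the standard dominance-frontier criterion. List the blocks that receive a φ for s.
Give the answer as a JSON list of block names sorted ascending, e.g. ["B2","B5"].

idom tree: B1←B0 B2←B1 B3←B1 B4←B1 B5←B1 B6←B1 B7←B0
Join-block Dom:
  B1: preds {B0,B3}: {B0} ∩ {B0,B1,B3} = {B0}; idom=B0
  B4: preds {B1,B2}: {B0,B1} ∩ {B0,B1,B2} = {B0,B1}; idom=B1
  B5: preds {B2,B3}: {B0,B1,B2} ∩ {B0,B1,B3} = {B0,B1}; idom=B1
  B6: preds {B2,B4,B5}: {B0,B1,B2} ∩ {B0,B1,B4} ∩ {B0,B1,B5} = {B0,B1}; idom=B1
  B7: preds {B0,B4,B5}: {B0} ∩ {B0,B1,B4} ∩ {B0,B1,B5} = {B0}; idom=B0

DF walk-up:
  B1←B0: walk · to B0
  B1←B3: walk B3→B1 to B0
  B4←B1: walk · to B1
  B4←B2: walk B2 to B1
  B5←B2: walk B2 to B1
  B5←B3: walk B3 to B1
  B6←B2: walk B2 to B1
  B6←B4: walk B4 to B1
  B6←B5: walk B5 to B1
  B7←B0: walk · to B0
  B7←B4: walk B4→B1 to B0
  B7←B5: walk B5→B1 to B0
  B0 → ∅
  B1 → {B1,B7}
  B2 → {B4,B5,B6}
  B3 → {B1,B5}
  B4 → {B6,B7}
  B5 → {B6,B7}
  B6 → ∅
  B7 → ∅

φ for s: defs {B2,B6,B7}
  DF⁺ = {B4,B5,B6,B7}

Answer: ["B4", "B5", "B6", "B7"]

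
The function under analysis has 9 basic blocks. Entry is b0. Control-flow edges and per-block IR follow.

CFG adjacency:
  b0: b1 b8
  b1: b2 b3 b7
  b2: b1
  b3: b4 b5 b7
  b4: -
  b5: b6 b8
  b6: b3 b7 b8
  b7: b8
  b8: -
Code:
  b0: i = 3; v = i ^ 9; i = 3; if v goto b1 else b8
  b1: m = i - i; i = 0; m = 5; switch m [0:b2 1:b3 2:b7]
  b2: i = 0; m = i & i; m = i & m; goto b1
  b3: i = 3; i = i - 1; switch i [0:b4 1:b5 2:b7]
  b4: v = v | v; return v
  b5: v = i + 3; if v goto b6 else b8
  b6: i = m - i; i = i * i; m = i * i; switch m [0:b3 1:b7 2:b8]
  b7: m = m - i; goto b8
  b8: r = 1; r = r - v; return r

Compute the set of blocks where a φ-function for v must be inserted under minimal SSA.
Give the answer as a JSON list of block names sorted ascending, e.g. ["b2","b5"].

idom tree: b1←b0 b2←b1 b3←b1 b4←b3 b5←b3 b6←b5 b7←b1 b8←b0
Dom at joins:
  b1: preds {b0,b2}: {b0} ∩ {b0,b1,b2} = {b0}; idom=b0
  b3: preds {b1,b6}: {b0,b1} ∩ {b0,b1,b3,b5,b6} = {b0,b1}; idom=b1
  b7: preds {b1,b3,b6}: {b0,b1} ∩ {b0,b1,b3} ∩ {b0,b1,b3,b5,b6} = {b0,b1}; idom=b1
  b8: preds {b0,b5,b6,b7}: {b0} ∩ {b0,b1,b3,b5} ∩ {b0,b1,b3,b5,b6} ∩ {b0,b1,b7} = {b0}; idom=b0

DF walk-up:
  b1←b0: walk · to b0
  b1←b2: walk b2→b1 to b0
  b3←b1: walk · to b1
  b3←b6: walk b6→b5→b3 to b1
  b7←b1: walk · to b1
  b7←b3: walk b3 to b1
  b7←b6: walk b6→b5→b3 to b1
  b8←b0: walk · to b0
  b8←b5: walk b5→b3→b1 to b0
  b8←b6: walk b6→b5→b3→b1 to b0
  b8←b7: walk b7→b1 to b0
  DF(b0)=∅
  DF(b1)={b1,b8}
  DF(b2)={b1}
  DF(b3)={b3,b7,b8}
  DF(b4)=∅
  DF(b5)={b3,b7,b8}
  DF(b6)={b3,b7,b8}
  DF(b7)={b8}
  DF(b8)=∅

φ for v: defs {b0,b4,b5}
  DF⁺ = {b3,b7,b8}

Answer: ["b3", "b7", "b8"]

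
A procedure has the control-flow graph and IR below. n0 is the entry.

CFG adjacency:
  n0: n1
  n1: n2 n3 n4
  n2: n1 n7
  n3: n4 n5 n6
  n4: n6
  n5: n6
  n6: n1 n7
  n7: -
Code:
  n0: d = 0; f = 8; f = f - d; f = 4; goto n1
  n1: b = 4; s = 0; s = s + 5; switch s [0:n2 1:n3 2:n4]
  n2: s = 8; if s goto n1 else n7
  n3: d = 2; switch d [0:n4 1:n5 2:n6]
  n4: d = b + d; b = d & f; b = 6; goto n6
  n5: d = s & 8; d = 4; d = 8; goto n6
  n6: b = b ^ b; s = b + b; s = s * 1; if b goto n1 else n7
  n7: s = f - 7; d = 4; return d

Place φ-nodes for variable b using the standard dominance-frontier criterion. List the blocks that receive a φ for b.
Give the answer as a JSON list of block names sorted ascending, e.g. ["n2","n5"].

idom tree: n1←n0 n2←n1 n3←n1 n4←n1 n5←n3 n6←n1 n7←n1
Dom at joins:
  n1: preds {n0,n2,n6}: {n0} ∩ {n0,n1,n2} ∩ {n0,n1,n6} = {n0}; idom=n0
  n4: preds {n1,n3}: {n0,n1} ∩ {n0,n1,n3} = {n0,n1}; idom=n1
  n6: preds {n3,n4,n5}: {n0,n1,n3} ∩ {n0,n1,n4} ∩ {n0,n1,n3,n5} = {n0,n1}; idom=n1
  n7: preds {n2,n6}: {n0,n1,n2} ∩ {n0,n1,n6} = {n0,n1}; idom=n1

DF derivation:
  join n1 pred n0: · stop@n0
  join n1 pred n2: n2→n1 stop@n0
  join n1 pred n6: n6→n1 stop@n0
  join n4 pred n1: · stop@n1
  join n4 pred n3: n3 stop@n1
  join n6 pred n3: n3 stop@n1
  join n6 pred n4: n4 stop@n1
  join n6 pred n5: n5→n3 stop@n1
  join n7 pred n2: n2 stop@n1
  join n7 pred n6: n6 stop@n1
  DF(n0)=∅
  DF(n1)={n1}
  DF(n2)={n1,n7}
  DF(n3)={n4,n6}
  DF(n4)={n6}
  DF(n5)={n6}
  DF(n6)={n1,n7}
  DF(n7)=∅

φ for b: defs {n1,n4,n6}
  DF⁺ = {n1,n6,n7}

Answer: ["n1", "n6", "n7"]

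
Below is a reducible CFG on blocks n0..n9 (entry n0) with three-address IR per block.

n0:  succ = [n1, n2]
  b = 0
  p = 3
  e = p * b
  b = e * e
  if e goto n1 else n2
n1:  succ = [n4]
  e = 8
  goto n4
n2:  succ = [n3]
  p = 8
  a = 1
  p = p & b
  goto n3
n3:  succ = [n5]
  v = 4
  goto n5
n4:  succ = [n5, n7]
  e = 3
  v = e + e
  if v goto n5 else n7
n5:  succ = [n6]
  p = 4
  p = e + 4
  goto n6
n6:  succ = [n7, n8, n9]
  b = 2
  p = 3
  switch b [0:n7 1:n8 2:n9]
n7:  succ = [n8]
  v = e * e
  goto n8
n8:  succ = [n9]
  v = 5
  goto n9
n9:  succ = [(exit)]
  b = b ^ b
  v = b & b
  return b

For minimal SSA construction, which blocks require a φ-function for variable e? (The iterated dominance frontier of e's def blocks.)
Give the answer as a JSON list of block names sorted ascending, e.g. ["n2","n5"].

idom tree: n1←n0 n2←n0 n3←n2 n4←n1 n5←n0 n6←n5 n7←n0 n8←n0 n9←n0
Join-block Dom:
  n5: preds {n3,n4}: {n0,n2,n3} ∩ {n0,n1,n4} = {n0}; idom=n0
  n7: preds {n4,n6}: {n0,n1,n4} ∩ {n0,n5,n6} = {n0}; idom=n0
  n8: preds {n6,n7}: {n0,n5,n6} ∩ {n0,n7} = {n0}; idom=n0
  n9: preds {n6,n8}: {n0,n5,n6} ∩ {n0,n8} = {n0}; idom=n0

DF walk-up:
  join n5 pred n3: n3→n2 stop@n0
  join n5 pred n4: n4→n1 stop@n0
  join n7 pred n4: n4→n1 stop@n0
  join n7 pred n6: n6→n5 stop@n0
  join n8 pred n6: n6→n5 stop@n0
  join n8 pred n7: n7 stop@n0
  join n9 pred n6: n6→n5 stop@n0
  join n9 pred n8: n8 stop@n0
  n0: DF=∅
  n1: DF={n5,n7}
  n2: DF={n5}
  n3: DF={n5}
  n4: DF={n5,n7}
  n5: DF={n7,n8,n9}
  n6: DF={n7,n8,n9}
  n7: DF={n8}
  n8: DF={n9}
  n9: DF=∅

φ for e: defs {n0,n1,n4}
  DF⁺ = {n5,n7,n8,n9}

Answer: ["n5", "n7", "n8", "n9"]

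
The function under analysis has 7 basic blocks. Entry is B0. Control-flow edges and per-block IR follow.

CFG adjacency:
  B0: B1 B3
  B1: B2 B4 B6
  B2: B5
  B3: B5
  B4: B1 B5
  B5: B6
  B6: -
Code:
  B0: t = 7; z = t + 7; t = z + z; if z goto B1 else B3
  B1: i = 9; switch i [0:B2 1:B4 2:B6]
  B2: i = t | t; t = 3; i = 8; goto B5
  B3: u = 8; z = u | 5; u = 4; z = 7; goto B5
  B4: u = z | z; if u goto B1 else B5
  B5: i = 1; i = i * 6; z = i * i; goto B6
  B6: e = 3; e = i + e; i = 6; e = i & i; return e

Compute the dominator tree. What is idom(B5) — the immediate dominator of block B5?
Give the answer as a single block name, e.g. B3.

Answer: B0

Derivation:
idom tree: B1←B0 B2←B1 B3←B0 B4←B1 B5←B0 B6←B0
Join-block Dom:
  B1: preds {B0,B4}: {B0} ∩ {B0,B1,B4} = {B0}; idom=B0
  B5: preds {B2,B3,B4}: {B0,B1,B2} ∩ {B0,B3} ∩ {B0,B1,B4} = {B0}; idom=B0
  B6: preds {B1,B5}: {B0,B1} ∩ {B0,B5} = {B0}; idom=B0

idom(B5) = B0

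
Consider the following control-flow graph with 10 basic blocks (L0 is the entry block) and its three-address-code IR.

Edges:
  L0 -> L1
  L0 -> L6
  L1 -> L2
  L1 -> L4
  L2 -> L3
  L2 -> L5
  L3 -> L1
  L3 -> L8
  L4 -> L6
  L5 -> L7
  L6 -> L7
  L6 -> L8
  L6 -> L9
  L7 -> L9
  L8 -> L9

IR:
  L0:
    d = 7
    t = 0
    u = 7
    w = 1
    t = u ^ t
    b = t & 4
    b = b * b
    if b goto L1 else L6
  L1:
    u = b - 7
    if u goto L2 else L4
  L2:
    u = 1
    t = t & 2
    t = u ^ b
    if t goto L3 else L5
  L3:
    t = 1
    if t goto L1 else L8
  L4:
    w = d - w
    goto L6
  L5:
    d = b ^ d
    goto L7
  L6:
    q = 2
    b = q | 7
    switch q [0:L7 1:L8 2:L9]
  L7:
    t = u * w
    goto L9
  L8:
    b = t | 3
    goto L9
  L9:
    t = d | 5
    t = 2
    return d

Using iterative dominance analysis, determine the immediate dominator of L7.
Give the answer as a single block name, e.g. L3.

idom tree: L1←L0 L2←L1 L3←L2 L4←L1 L5←L2 L6←L0 L7←L0 L8←L0 L9←L0
Dom∩ at merges:
  L1: preds {L0,L3}: {L0} ∩ {L0,L1,L2,L3} = {L0}; idom=L0
  L6: preds {L0,L4}: {L0} ∩ {L0,L1,L4} = {L0}; idom=L0
  L7: preds {L5,L6}: {L0,L1,L2,L5} ∩ {L0,L6} = {L0}; idom=L0
  L8: preds {L3,L6}: {L0,L1,L2,L3} ∩ {L0,L6} = {L0}; idom=L0
  L9: preds {L6,L7,L8}: {L0,L6} ∩ {L0,L7} ∩ {L0,L8} = {L0}; idom=L0

idom(L7) = L0

Answer: L0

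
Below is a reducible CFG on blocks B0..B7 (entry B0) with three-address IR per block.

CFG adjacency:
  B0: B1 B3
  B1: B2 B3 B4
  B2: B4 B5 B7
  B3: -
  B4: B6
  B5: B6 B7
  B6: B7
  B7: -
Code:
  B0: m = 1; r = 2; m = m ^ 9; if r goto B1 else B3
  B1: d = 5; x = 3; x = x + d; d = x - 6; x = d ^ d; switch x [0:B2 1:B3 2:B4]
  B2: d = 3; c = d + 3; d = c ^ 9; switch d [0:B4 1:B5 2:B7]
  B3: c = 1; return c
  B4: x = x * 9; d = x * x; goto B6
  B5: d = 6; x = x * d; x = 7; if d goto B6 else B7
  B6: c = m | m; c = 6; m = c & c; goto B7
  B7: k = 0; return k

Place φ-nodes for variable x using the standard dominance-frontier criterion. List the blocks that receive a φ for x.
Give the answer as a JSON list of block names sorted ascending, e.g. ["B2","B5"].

idom tree: B1←B0 B2←B1 B3←B0 B4←B1 B5←B2 B6←B1 B7←B1
Join-block Dom:
  B3: preds {B0,B1}: {B0} ∩ {B0,B1} = {B0}; idom=B0
  B4: preds {B1,B2}: {B0,B1} ∩ {B0,B1,B2} = {B0,B1}; idom=B1
  B6: preds {B4,B5}: {B0,B1,B4} ∩ {B0,B1,B2,B5} = {B0,B1}; idom=B1
  B7: preds {B2,B5,B6}: {B0,B1,B2} ∩ {B0,B1,B2,B5} ∩ {B0,B1,B6} = {B0,B1}; idom=B1

DF walk-up:
  B3←B0: walk · to B0
  B3←B1: walk B1 to B0
  B4←B1: walk · to B1
  B4←B2: walk B2 to B1
  B6←B4: walk B4 to B1
  B6←B5: walk B5→B2 to B1
  B7←B2: walk B2 to B1
  B7←B5: walk B5→B2 to B1
  B7←B6: walk B6 to B1
  B0: DF=∅
  B1: DF={B3}
  B2: DF={B4,B6,B7}
  B3: DF=∅
  B4: DF={B6}
  B5: DF={B6,B7}
  B6: DF={B7}
  B7: DF=∅

φ for x: defs {B1,B4,B5}
  DF⁺ = {B3,B6,B7}

Answer: ["B3", "B6", "B7"]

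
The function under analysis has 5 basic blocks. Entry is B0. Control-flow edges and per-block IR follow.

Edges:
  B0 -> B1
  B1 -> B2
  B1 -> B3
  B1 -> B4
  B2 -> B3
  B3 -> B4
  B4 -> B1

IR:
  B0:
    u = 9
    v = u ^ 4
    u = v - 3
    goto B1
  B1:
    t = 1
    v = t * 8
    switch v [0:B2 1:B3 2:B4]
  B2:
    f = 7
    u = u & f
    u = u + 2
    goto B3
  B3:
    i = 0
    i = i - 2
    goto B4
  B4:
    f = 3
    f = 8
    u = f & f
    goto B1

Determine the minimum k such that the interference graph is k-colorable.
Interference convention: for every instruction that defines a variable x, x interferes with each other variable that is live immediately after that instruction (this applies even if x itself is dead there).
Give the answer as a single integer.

Per-block:
  B0: def={u,v} ue=∅
  B1: def={t,v} ue=∅
  B2: def={f,u} ue={u}
  B3: def={i} ue=∅
  B4: def={f,u} ue=∅

Live sets:
  B0: in=∅ out={u}
  B1: in={u} out={u}
  B2: in={u} out=∅
  B3: in=∅ out=∅
  B4: in=∅ out={u}

Conflict graph:
  f — {u}
  i — ∅
  t — {u}
  u — {f,t,v}
  v — {u}

Registers:
  clique {f,u} ⇒ need ≥ 2
  2-colouring: c0={i,u}  c1={f,t,v}
  χ = 2

Answer: 2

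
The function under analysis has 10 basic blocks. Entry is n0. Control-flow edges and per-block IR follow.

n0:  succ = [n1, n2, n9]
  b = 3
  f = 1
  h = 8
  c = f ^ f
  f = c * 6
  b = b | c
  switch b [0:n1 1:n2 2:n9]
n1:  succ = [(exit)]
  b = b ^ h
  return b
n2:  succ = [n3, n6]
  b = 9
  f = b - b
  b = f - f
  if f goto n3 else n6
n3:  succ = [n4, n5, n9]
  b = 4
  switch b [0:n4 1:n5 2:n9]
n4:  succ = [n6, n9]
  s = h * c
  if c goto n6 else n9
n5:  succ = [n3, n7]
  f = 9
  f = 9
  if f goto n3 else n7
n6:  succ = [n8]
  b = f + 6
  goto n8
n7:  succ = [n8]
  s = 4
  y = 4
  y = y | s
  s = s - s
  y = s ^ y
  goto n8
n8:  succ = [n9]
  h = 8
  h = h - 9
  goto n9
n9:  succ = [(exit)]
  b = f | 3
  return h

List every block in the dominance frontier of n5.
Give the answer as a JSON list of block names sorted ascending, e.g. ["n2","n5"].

idom tree: n1←n0 n2←n0 n3←n2 n4←n3 n5←n3 n6←n2 n7←n5 n8←n2 n9←n0
Dom∩ at merges:
  n3: preds {n2,n5}: {n0,n2} ∩ {n0,n2,n3,n5} = {n0,n2}; idom=n2
  n6: preds {n2,n4}: {n0,n2} ∩ {n0,n2,n3,n4} = {n0,n2}; idom=n2
  n8: preds {n6,n7}: {n0,n2,n6} ∩ {n0,n2,n3,n5,n7} = {n0,n2}; idom=n2
  n9: preds {n0,n3,n4,n8}: {n0} ∩ {n0,n2,n3} ∩ {n0,n2,n3,n4} ∩ {n0,n2,n8} = {n0}; idom=n0

Frontier:
  join n3 pred n2: · stop@n2
  join n3 pred n5: n5→n3 stop@n2
  join n6 pred n2: · stop@n2
  join n6 pred n4: n4→n3 stop@n2
  join n8 pred n6: n6 stop@n2
  join n8 pred n7: n7→n5→n3 stop@n2
  join n9 pred n0: · stop@n0
  join n9 pred n3: n3→n2 stop@n0
  join n9 pred n4: n4→n3→n2 stop@n0
  join n9 pred n8: n8→n2 stop@n0
  n0: DF=∅
  n1: DF=∅
  n2: DF={n9}
  n3: DF={n3,n6,n8,n9}
  n4: DF={n6,n9}
  n5: DF={n3,n8}
  n6: DF={n8}
  n7: DF={n8}
  n8: DF={n9}
  n9: DF=∅

DF(n5) = ["n3", "n8"]

Answer: ["n3", "n8"]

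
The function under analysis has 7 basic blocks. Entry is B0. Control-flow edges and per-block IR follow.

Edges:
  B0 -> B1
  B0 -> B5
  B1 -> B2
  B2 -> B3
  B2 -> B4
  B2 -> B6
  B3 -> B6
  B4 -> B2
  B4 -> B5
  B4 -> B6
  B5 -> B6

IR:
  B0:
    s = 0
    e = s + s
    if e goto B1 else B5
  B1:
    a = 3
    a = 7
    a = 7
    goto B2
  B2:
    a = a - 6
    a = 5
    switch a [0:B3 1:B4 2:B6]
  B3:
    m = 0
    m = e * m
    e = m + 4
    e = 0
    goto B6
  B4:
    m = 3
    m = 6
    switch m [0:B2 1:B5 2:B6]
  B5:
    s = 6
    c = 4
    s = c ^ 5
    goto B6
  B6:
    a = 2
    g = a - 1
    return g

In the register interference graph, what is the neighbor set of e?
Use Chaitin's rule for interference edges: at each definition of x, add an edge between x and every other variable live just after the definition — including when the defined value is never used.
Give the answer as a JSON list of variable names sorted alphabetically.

Block summaries:
  B0 def {e,s} use ∅
  B1 def {a} use ∅
  B2 def {a} use {a}
  B3 def {e,m} use {e}
  B4 def {m} use ∅
  B5 def {c,s} use ∅
  B6 def {a,g} use ∅

Live sets:
  B0 li=∅ lo={e}
  B1 li={e} lo={a,e}
  B2 li={a,e} lo={a,e}
  B3 li={e} lo=∅
  B4 li={a,e} lo={a,e}
  B5 li=∅ lo=∅
  B6 li=∅ lo=∅

Interfere edges:
  a↔{e,m}
  c↔∅
  e↔{a,m}
  g↔∅
  m↔{a,e}
  s↔∅

N(e) = ["a", "m"]

Answer: ["a", "m"]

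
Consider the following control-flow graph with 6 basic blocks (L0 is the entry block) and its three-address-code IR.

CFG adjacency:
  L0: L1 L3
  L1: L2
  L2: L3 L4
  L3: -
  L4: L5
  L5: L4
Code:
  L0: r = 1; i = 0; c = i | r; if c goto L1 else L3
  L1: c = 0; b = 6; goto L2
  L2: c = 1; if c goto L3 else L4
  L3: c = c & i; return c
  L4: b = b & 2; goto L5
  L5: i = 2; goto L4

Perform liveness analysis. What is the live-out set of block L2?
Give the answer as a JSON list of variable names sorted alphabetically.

Answer: ["b", "c", "i"]

Analysis:
Per-block:
  L0 def {c,i,r} use ∅
  L1 def {b,c} use ∅
  L2 def {c} use ∅
  L3 def {c} use {c,i}
  L4 def {b} use {b}
  L5 def {i} use ∅

Live sets:
  live L0: ∅→{c,i}
  live L1: {i}→{b,i}
  live L2: {b,i}→{b,c,i}
  live L3: {c,i}→∅
  live L4: {b}→{b}
  live L5: {b}→{b}

live-out(L2) = ["b", "c", "i"]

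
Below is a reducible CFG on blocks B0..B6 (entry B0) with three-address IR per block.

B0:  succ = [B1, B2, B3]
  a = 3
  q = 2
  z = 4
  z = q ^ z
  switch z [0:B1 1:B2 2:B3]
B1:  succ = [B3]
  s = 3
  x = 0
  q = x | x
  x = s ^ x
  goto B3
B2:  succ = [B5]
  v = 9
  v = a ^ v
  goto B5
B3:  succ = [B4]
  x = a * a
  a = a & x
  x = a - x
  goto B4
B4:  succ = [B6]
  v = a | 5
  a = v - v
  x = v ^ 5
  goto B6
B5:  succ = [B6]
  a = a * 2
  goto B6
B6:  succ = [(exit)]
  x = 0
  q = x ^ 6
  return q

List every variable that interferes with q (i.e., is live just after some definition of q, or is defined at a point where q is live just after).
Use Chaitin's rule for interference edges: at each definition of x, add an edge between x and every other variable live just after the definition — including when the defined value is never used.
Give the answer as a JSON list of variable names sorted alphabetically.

Answer: ["a", "s", "x", "z"]

Analysis:
Per-block:
  B0 def {a,q,z} use ∅
  B1 def {q,s,x} use ∅
  B2 def {v} use {a}
  B3 def {a,x} use {a}
  B4 def {a,v,x} use {a}
  B5 def {a} use {a}
  B6 def {q,x} use ∅

Live sets:
  B0 li=∅ lo={a}
  B1 li={a} lo={a}
  B2 li={a} lo={a}
  B3 li={a} lo={a}
  B4 li={a} lo=∅
  B5 li={a} lo=∅
  B6 li=∅ lo=∅

Conflict graph:
  a↔{q,s,v,x,z}
  q↔{a,s,x,z}
  s↔{a,q,x}
  v↔{a}
  x↔{a,q,s}
  z↔{a,q}

N(q) = ["a", "s", "x", "z"]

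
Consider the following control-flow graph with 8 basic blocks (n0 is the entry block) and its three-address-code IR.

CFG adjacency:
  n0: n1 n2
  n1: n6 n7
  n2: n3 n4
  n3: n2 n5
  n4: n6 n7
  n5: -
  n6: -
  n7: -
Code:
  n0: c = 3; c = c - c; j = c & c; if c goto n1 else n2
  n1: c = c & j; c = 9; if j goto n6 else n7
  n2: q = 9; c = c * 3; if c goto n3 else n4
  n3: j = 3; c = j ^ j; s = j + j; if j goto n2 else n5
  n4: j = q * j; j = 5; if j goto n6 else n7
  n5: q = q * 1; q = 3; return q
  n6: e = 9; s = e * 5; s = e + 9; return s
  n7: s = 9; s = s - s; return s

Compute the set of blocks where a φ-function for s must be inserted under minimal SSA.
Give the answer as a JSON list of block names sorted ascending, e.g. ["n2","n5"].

Answer: ["n2", "n6", "n7"]

Working:
idom tree: n1←n0 n2←n0 n3←n2 n4←n2 n5←n3 n6←n0 n7←n0
Join-block Dom:
  n2: preds {n0,n3}: {n0} ∩ {n0,n2,n3} = {n0}; idom=n0
  n6: preds {n1,n4}: {n0,n1} ∩ {n0,n2,n4} = {n0}; idom=n0
  n7: preds {n1,n4}: {n0,n1} ∩ {n0,n2,n4} = {n0}; idom=n0

DF derivation:
  n2←n0: walk · to n0
  n2←n3: walk n3→n2 to n0
  n6←n1: walk n1 to n0
  n6←n4: walk n4→n2 to n0
  n7←n1: walk n1 to n0
  n7←n4: walk n4→n2 to n0
  DF(n0)=∅
  DF(n1)={n6,n7}
  DF(n2)={n2,n6,n7}
  DF(n3)={n2}
  DF(n4)={n6,n7}
  DF(n5)=∅
  DF(n6)=∅
  DF(n7)=∅

φ for s: defs {n3,n6,n7}
  DF⁺ = {n2,n6,n7}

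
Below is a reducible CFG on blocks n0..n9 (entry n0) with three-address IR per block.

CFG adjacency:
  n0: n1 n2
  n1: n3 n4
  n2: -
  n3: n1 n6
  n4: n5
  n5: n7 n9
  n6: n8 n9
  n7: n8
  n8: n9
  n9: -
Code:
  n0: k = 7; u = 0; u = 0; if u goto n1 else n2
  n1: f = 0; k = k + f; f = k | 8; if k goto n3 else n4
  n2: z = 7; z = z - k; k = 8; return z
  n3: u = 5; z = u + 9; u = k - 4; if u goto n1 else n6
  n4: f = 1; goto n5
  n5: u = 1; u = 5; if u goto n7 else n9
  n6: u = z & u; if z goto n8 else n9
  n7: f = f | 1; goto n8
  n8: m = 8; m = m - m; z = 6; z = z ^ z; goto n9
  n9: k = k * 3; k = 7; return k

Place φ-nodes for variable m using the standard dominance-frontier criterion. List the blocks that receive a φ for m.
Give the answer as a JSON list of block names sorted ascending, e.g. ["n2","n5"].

Answer: ["n9"]

Derivation:
idom tree: n1←n0 n2←n0 n3←n1 n4←n1 n5←n4 n6←n3 n7←n5 n8←n1 n9←n1
Dom at joins:
  n1: preds {n0,n3}: {n0} ∩ {n0,n1,n3} = {n0}; idom=n0
  n8: preds {n6,n7}: {n0,n1,n3,n6} ∩ {n0,n1,n4,n5,n7} = {n0,n1}; idom=n1
  n9: preds {n5,n6,n8}: {n0,n1,n4,n5} ∩ {n0,n1,n3,n6} ∩ {n0,n1,n8} = {n0,n1}; idom=n1

DF walk-up:
  n1←n0: walk · to n0
  n1←n3: walk n3→n1 to n0
  n8←n6: walk n6→n3 to n1
  n8←n7: walk n7→n5→n4 to n1
  n9←n5: walk n5→n4 to n1
  n9←n6: walk n6→n3 to n1
  n9←n8: walk n8 to n1
  n0 → ∅
  n1 → {n1}
  n2 → ∅
  n3 → {n1,n8,n9}
  n4 → {n8,n9}
  n5 → {n8,n9}
  n6 → {n8,n9}
  n7 → {n8}
  n8 → {n9}
  n9 → ∅

φ for m: defs {n8}
  DF⁺ = {n9}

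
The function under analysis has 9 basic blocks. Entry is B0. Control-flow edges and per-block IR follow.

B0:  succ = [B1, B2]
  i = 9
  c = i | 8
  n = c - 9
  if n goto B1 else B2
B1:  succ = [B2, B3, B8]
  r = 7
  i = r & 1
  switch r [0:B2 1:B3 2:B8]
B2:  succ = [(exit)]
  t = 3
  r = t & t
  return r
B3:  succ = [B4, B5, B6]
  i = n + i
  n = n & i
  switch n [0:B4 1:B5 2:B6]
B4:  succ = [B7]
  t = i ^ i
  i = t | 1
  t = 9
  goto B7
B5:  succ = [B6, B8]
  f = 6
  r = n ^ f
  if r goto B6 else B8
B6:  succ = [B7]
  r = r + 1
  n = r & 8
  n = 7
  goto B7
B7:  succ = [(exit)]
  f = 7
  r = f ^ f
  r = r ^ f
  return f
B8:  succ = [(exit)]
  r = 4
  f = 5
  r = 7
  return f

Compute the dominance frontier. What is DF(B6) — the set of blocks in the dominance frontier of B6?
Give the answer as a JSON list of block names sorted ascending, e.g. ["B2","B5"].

Answer: ["B7"]

Working:
idom tree: B1←B0 B2←B0 B3←B1 B4←B3 B5←B3 B6←B3 B7←B3 B8←B1
Dom at joins:
  B2: preds {B0,B1}: {B0} ∩ {B0,B1} = {B0}; idom=B0
  B6: preds {B3,B5}: {B0,B1,B3} ∩ {B0,B1,B3,B5} = {B0,B1,B3}; idom=B3
  B7: preds {B4,B6}: {B0,B1,B3,B4} ∩ {B0,B1,B3,B6} = {B0,B1,B3}; idom=B3
  B8: preds {B1,B5}: {B0,B1} ∩ {B0,B1,B3,B5} = {B0,B1}; idom=B1

DF derivation:
  B2←B0: walk · to B0
  B2←B1: walk B1 to B0
  B6←B3: walk · to B3
  B6←B5: walk B5 to B3
  B7←B4: walk B4 to B3
  B7←B6: walk B6 to B3
  B8←B1: walk · to B1
  B8←B5: walk B5→B3 to B1
  DF(B0)=∅
  DF(B1)={B2}
  DF(B2)=∅
  DF(B3)={B8}
  DF(B4)={B7}
  DF(B5)={B6,B8}
  DF(B6)={B7}
  DF(B7)=∅
  DF(B8)=∅

DF(B6) = ["B7"]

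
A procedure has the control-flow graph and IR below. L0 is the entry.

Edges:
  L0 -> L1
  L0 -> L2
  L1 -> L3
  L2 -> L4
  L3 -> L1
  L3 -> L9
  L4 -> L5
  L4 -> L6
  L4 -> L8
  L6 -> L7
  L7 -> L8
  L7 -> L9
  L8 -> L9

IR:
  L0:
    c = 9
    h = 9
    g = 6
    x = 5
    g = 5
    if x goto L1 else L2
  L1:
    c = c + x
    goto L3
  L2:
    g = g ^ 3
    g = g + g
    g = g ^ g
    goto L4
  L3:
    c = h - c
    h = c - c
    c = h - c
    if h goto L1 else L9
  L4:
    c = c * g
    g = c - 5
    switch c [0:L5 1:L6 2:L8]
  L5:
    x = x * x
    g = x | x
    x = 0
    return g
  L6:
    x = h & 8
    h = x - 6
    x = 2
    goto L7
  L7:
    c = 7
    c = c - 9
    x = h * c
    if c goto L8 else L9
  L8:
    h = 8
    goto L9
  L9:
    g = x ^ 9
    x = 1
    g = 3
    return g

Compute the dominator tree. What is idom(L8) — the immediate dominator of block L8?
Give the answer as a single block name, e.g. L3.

Answer: L4

Analysis:
idom tree: L1←L0 L2←L0 L3←L1 L4←L2 L5←L4 L6←L4 L7←L6 L8←L4 L9←L0
Join-block Dom:
  L1: preds {L0,L3}: {L0} ∩ {L0,L1,L3} = {L0}; idom=L0
  L8: preds {L4,L7}: {L0,L2,L4} ∩ {L0,L2,L4,L6,L7} = {L0,L2,L4}; idom=L4
  L9: preds {L3,L7,L8}: {L0,L1,L3} ∩ {L0,L2,L4,L6,L7} ∩ {L0,L2,L4,L8} = {L0}; idom=L0

idom(L8) = L4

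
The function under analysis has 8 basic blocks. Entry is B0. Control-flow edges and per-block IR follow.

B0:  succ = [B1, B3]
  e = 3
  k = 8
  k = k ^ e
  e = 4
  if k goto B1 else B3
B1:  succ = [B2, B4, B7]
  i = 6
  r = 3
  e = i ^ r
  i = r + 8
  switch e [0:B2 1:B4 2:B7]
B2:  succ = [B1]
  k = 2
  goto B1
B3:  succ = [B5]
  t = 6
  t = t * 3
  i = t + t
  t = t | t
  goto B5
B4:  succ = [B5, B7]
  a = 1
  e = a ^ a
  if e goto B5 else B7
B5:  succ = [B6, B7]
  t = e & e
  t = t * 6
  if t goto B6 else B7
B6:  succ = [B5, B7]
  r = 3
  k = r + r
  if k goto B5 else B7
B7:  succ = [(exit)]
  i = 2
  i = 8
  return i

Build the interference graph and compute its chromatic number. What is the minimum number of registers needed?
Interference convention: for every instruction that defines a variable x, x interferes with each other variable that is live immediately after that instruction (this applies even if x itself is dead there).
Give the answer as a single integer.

def/use:
  B0 def {e,k} use ∅
  B1 def {e,i,r} use ∅
  B2 def {k} use ∅
  B3 def {i,t} use ∅
  B4 def {a,e} use ∅
  B5 def {t} use {e}
  B6 def {k,r} use ∅
  B7 def {i} use ∅

Liveness:
  live B0: ∅→{e}
  live B1: ∅→∅
  live B2: ∅→∅
  live B3: {e}→{e}
  live B4: ∅→{e}
  live B5: {e}→{e}
  live B6: {e}→{e}
  live B7: ∅→∅

Interference:
  a↔∅
  e↔{i,k,r,t}
  i↔{e,r,t}
  k↔{e}
  r↔{e,i}
  t↔{e,i}

Colouring:
  lower bound: {e,i,r} mutually conflict ⇒ χ ≥ 3
  assign a→r0 e→r0 i→r1 k→r1 r→r2 t→r2 — no edge inside a register ⇒ χ ≤ 3
  χ = 3

Answer: 3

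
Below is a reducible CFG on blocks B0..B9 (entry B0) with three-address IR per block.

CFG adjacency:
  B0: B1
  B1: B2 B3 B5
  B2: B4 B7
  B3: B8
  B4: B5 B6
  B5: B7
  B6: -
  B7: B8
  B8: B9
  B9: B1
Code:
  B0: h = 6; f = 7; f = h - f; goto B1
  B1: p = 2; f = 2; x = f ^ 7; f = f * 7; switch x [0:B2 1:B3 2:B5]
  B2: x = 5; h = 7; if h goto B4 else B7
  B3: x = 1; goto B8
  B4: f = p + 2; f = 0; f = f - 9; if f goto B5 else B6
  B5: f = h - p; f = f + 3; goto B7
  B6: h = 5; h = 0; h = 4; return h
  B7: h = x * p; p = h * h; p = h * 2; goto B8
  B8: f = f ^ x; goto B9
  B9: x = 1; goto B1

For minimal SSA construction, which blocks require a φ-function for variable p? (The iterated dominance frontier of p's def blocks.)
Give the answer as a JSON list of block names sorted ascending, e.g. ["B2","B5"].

Answer: ["B1", "B8"]

Analysis:
idom tree: B1←B0 B2←B1 B3←B1 B4←B2 B5←B1 B6←B4 B7←B1 B8←B1 B9←B8
Dom at joins:
  B1: preds {B0,B9}: {B0} ∩ {B0,B1,B8,B9} = {B0}; idom=B0
  B5: preds {B1,B4}: {B0,B1} ∩ {B0,B1,B2,B4} = {B0,B1}; idom=B1
  B7: preds {B2,B5}: {B0,B1,B2} ∩ {B0,B1,B5} = {B0,B1}; idom=B1
  B8: preds {B3,B7}: {B0,B1,B3} ∩ {B0,B1,B7} = {B0,B1}; idom=B1

Frontier:
  B1←B0: walk · to B0
  B1←B9: walk B9→B8→B1 to B0
  B5←B1: walk · to B1
  B5←B4: walk B4→B2 to B1
  B7←B2: walk B2 to B1
  B7←B5: walk B5 to B1
  B8←B3: walk B3 to B1
  B8←B7: walk B7 to B1
  B0: DF=∅
  B1: DF={B1}
  B2: DF={B5,B7}
  B3: DF={B8}
  B4: DF={B5}
  B5: DF={B7}
  B6: DF=∅
  B7: DF={B8}
  B8: DF={B1}
  B9: DF={B1}

φ for p: defs {B1,B7}
  DF⁺ = {B1,B8}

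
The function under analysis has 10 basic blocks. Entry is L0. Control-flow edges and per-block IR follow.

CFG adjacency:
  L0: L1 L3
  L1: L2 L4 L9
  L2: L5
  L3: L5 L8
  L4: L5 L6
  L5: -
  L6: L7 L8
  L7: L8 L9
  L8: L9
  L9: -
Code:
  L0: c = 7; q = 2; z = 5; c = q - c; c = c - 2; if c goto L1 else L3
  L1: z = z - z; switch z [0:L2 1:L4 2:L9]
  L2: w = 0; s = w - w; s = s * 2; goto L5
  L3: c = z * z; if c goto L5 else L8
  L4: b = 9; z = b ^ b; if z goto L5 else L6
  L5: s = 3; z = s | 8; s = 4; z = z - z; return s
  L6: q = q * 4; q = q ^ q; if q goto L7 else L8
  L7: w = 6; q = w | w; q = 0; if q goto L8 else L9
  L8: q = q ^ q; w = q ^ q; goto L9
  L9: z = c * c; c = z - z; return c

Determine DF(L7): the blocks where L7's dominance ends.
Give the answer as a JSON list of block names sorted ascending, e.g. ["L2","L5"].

idom tree: L1←L0 L2←L1 L3←L0 L4←L1 L5←L0 L6←L4 L7←L6 L8←L0 L9←L0
Dom∩ at merges:
  L5: preds {L2,L3,L4}: {L0,L1,L2} ∩ {L0,L3} ∩ {L0,L1,L4} = {L0}; idom=L0
  L8: preds {L3,L6,L7}: {L0,L3} ∩ {L0,L1,L4,L6} ∩ {L0,L1,L4,L6,L7} = {L0}; idom=L0
  L9: preds {L1,L7,L8}: {L0,L1} ∩ {L0,L1,L4,L6,L7} ∩ {L0,L8} = {L0}; idom=L0

DF derivation:
  join L5 pred L2: L2→L1 stop@L0
  join L5 pred L3: L3 stop@L0
  join L5 pred L4: L4→L1 stop@L0
  join L8 pred L3: L3 stop@L0
  join L8 pred L6: L6→L4→L1 stop@L0
  join L8 pred L7: L7→L6→L4→L1 stop@L0
  join L9 pred L1: L1 stop@L0
  join L9 pred L7: L7→L6→L4→L1 stop@L0
  join L9 pred L8: L8 stop@L0
  DF(L0)=∅
  DF(L1)={L5,L8,L9}
  DF(L2)={L5}
  DF(L3)={L5,L8}
  DF(L4)={L5,L8,L9}
  DF(L5)=∅
  DF(L6)={L8,L9}
  DF(L7)={L8,L9}
  DF(L8)={L9}
  DF(L9)=∅

DF(L7) = ["L8", "L9"]

Answer: ["L8", "L9"]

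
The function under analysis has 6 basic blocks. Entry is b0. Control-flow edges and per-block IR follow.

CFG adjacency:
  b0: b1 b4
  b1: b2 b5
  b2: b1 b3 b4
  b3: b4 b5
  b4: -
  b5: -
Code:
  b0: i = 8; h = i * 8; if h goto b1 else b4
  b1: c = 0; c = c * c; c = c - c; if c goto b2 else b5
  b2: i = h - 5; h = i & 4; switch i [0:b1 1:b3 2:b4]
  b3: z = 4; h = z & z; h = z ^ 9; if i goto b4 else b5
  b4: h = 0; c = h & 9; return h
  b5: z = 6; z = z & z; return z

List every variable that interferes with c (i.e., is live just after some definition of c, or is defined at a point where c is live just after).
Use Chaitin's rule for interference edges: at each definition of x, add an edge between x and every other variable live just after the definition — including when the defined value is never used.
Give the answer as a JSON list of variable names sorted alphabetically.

Answer: ["h"]

Derivation:
Per-block:
  b0: {h,i} / ∅
  b1: {c} / ∅
  b2: {h,i} / {h}
  b3: {h,z} / {i}
  b4: {c,h} / ∅
  b5: {z} / ∅

Live sets:
  live b0: ∅→{h}
  live b1: {h}→{h}
  live b2: {h}→{h,i}
  live b3: {i}→∅
  live b4: ∅→∅
  live b5: ∅→∅

Interfere edges:
  c↔{h}
  h↔{c,i,z}
  i↔{h,z}
  z↔{h,i}

N(c) = ["h"]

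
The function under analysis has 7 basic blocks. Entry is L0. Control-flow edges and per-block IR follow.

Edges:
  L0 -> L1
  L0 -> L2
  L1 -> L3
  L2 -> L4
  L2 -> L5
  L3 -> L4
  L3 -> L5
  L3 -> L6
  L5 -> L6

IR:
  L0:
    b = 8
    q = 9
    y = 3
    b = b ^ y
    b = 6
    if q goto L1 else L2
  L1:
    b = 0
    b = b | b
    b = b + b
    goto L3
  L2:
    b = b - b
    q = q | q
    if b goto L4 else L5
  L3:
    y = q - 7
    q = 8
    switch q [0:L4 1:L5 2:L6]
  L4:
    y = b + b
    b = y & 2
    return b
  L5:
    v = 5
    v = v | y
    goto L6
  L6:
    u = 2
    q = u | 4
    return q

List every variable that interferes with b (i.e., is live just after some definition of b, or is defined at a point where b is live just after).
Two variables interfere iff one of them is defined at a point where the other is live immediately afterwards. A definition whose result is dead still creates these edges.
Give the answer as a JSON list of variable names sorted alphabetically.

Answer: ["q", "y"]

Working:
Block summaries:
  L0 def {b,q,y} use ∅
  L1 def {b} use ∅
  L2 def {b,q} use {b,q}
  L3 def {q,y} use {q}
  L4 def {b,y} use {b}
  L5 def {v} use {y}
  L6 def {q,u} use ∅

Live sets:
  L0 li=∅ lo={b,q,y}
  L1 li={q} lo={b,q}
  L2 li={b,q,y} lo={b,y}
  L3 li={b,q} lo={b,y}
  L4 li={b} lo=∅
  L5 li={y} lo=∅
  L6 li=∅ lo=∅

Interfere edges:
  b↔{q,y}
  q↔{b,y}
  u↔∅
  v↔{y}
  y↔{b,q,v}

N(b) = ["q", "y"]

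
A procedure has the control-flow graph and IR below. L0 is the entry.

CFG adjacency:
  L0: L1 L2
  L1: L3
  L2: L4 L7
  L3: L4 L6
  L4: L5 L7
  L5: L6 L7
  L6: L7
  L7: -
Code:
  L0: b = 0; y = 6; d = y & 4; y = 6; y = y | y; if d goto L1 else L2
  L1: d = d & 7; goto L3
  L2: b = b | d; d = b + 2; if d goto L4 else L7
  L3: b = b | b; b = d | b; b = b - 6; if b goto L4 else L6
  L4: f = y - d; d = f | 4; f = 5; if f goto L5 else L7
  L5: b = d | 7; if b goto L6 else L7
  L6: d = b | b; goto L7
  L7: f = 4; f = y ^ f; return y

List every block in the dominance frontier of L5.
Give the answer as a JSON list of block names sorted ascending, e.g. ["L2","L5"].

Answer: ["L6", "L7"]

Derivation:
idom tree: L1←L0 L2←L0 L3←L1 L4←L0 L5←L4 L6←L0 L7←L0
Join-block Dom:
  L4: preds {L2,L3}: {L0,L2} ∩ {L0,L1,L3} = {L0}; idom=L0
  L6: preds {L3,L5}: {L0,L1,L3} ∩ {L0,L4,L5} = {L0}; idom=L0
  L7: preds {L2,L4,L5,L6}: {L0,L2} ∩ {L0,L4} ∩ {L0,L4,L5} ∩ {L0,L6} = {L0}; idom=L0

DF derivation:
  L4←L2: walk L2 to L0
  L4←L3: walk L3→L1 to L0
  L6←L3: walk L3→L1 to L0
  L6←L5: walk L5→L4 to L0
  L7←L2: walk L2 to L0
  L7←L4: walk L4 to L0
  L7←L5: walk L5→L4 to L0
  L7←L6: walk L6 to L0
  L0: DF=∅
  L1: DF={L4,L6}
  L2: DF={L4,L7}
  L3: DF={L4,L6}
  L4: DF={L6,L7}
  L5: DF={L6,L7}
  L6: DF={L7}
  L7: DF=∅

DF(L5) = ["L6", "L7"]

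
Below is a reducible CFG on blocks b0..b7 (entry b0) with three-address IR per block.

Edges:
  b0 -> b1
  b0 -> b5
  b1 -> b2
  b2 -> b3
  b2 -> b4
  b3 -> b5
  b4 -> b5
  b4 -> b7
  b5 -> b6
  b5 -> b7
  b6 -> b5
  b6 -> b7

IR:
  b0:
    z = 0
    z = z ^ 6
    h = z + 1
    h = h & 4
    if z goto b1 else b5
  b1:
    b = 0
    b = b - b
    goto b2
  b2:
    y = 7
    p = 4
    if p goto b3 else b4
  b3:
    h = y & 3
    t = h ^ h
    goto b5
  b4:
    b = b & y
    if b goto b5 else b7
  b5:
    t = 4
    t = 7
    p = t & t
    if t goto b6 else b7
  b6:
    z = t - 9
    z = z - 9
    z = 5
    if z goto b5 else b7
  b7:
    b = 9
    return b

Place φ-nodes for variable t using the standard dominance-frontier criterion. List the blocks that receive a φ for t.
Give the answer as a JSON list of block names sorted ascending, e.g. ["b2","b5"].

Answer: ["b5", "b7"]

Working:
idom tree: b1←b0 b2←b1 b3←b2 b4←b2 b5←b0 b6←b5 b7←b0
Dom∩ at merges:
  b5: preds {b0,b3,b4,b6}: {b0} ∩ {b0,b1,b2,b3} ∩ {b0,b1,b2,b4} ∩ {b0,b5,b6} = {b0}; idom=b0
  b7: preds {b4,b5,b6}: {b0,b1,b2,b4} ∩ {b0,b5} ∩ {b0,b5,b6} = {b0}; idom=b0

DF derivation:
  join b5 pred b0: · stop@b0
  join b5 pred b3: b3→b2→b1 stop@b0
  join b5 pred b4: b4→b2→b1 stop@b0
  join b5 pred b6: b6→b5 stop@b0
  join b7 pred b4: b4→b2→b1 stop@b0
  join b7 pred b5: b5 stop@b0
  join b7 pred b6: b6→b5 stop@b0
  DF(b0)=∅
  DF(b1)={b5,b7}
  DF(b2)={b5,b7}
  DF(b3)={b5}
  DF(b4)={b5,b7}
  DF(b5)={b5,b7}
  DF(b6)={b5,b7}
  DF(b7)=∅

φ for t: defs {b3,b5}
  DF⁺ = {b5,b7}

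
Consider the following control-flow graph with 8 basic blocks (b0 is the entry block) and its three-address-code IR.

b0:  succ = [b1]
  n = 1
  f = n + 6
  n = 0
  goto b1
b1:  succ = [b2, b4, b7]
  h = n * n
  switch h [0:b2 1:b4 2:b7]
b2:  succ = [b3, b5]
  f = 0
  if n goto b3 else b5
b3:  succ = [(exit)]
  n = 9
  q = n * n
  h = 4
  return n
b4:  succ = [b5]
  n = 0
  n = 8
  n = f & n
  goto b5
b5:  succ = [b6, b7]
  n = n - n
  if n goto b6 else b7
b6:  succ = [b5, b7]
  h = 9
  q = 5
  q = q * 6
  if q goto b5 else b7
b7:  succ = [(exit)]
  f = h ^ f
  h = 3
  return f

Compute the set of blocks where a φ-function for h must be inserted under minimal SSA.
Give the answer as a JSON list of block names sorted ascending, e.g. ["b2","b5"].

idom tree: b1←b0 b2←b1 b3←b2 b4←b1 b5←b1 b6←b5 b7←b1
Dom∩ at merges:
  b5: preds {b2,b4,b6}: {b0,b1,b2} ∩ {b0,b1,b4} ∩ {b0,b1,b5,b6} = {b0,b1}; idom=b1
  b7: preds {b1,b5,b6}: {b0,b1} ∩ {b0,b1,b5} ∩ {b0,b1,b5,b6} = {b0,b1}; idom=b1

Frontier:
  join b5 pred b2: b2 stop@b1
  join b5 pred b4: b4 stop@b1
  join b5 pred b6: b6→b5 stop@b1
  join b7 pred b1: · stop@b1
  join b7 pred b5: b5 stop@b1
  join b7 pred b6: b6→b5 stop@b1
  b0 → ∅
  b1 → ∅
  b2 → {b5}
  b3 → ∅
  b4 → {b5}
  b5 → {b5,b7}
  b6 → {b5,b7}
  b7 → ∅

φ for h: defs {b1,b3,b6,b7}
  DF⁺ = {b5,b7}

Answer: ["b5", "b7"]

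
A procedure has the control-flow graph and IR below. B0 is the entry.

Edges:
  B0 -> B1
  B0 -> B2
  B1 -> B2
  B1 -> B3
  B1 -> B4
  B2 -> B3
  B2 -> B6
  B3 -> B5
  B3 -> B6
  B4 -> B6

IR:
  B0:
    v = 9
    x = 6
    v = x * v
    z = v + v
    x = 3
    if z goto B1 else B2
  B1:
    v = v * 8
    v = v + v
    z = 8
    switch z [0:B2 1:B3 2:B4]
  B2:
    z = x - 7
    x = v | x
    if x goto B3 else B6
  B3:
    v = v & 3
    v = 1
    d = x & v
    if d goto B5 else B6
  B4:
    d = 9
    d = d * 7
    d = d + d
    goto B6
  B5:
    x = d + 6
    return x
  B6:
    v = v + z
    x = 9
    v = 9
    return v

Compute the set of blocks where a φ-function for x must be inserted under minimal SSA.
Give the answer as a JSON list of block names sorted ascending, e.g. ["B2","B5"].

Answer: ["B3", "B6"]

Working:
idom tree: B1←B0 B2←B0 B3←B0 B4←B1 B5←B3 B6←B0
Dom∩ at merges:
  B2: preds {B0,B1}: {B0} ∩ {B0,B1} = {B0}; idom=B0
  B3: preds {B1,B2}: {B0,B1} ∩ {B0,B2} = {B0}; idom=B0
  B6: preds {B2,B3,B4}: {B0,B2} ∩ {B0,B3} ∩ {B0,B1,B4} = {B0}; idom=B0

Frontier:
  B2←B0: walk · to B0
  B2←B1: walk B1 to B0
  B3←B1: walk B1 to B0
  B3←B2: walk B2 to B0
  B6←B2: walk B2 to B0
  B6←B3: walk B3 to B0
  B6←B4: walk B4→B1 to B0
  DF(B0)=∅
  DF(B1)={B2,B3,B6}
  DF(B2)={B3,B6}
  DF(B3)={B6}
  DF(B4)={B6}
  DF(B5)=∅
  DF(B6)=∅

φ for x: defs {B0,B2,B5,B6}
  DF⁺ = {B3,B6}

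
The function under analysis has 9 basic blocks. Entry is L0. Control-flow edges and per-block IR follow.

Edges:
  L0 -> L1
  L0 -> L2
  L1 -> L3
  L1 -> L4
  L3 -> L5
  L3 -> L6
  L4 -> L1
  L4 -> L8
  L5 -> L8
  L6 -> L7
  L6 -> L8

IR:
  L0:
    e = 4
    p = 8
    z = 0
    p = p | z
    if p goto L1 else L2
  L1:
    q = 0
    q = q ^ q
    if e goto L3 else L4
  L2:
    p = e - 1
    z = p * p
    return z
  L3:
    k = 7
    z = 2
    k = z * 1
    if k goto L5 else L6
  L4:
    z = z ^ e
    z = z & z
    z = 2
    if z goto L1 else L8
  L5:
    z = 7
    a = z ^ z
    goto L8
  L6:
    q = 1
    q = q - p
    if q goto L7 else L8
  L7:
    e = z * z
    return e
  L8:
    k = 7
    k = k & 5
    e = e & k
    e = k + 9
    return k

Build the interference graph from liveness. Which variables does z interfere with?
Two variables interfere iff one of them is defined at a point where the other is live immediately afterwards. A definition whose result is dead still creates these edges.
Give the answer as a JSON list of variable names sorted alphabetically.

Per-block:
  L0 def {e,p,z} use ∅
  L1 def {q} use {e}
  L2 def {p,z} use {e}
  L3 def {k,z} use ∅
  L4 def {z} use {e,z}
  L5 def {a,z} use ∅
  L6 def {q} use {p}
  L7 def {e} use {z}
  L8 def {e,k} use {e}

Backward fixpoint:
  L0 li=∅ lo={e,p,z}
  L1 li={e,p,z} lo={e,p,z}
  L2 li={e} lo=∅
  L3 li={e,p} lo={e,p,z}
  L4 li={e,p,z} lo={e,p,z}
  L5 li={e} lo={e}
  L6 li={e,p,z} lo={e,z}
  L7 li={z} lo=∅
  L8 li={e} lo=∅

Interfere edges:
  a: {e}
  e: {a,k,p,q,z}
  k: {e,p,z}
  p: {e,k,q,z}
  q: {e,p,z}
  z: {e,k,p,q}

N(z) = ["e", "k", "p", "q"]

Answer: ["e", "k", "p", "q"]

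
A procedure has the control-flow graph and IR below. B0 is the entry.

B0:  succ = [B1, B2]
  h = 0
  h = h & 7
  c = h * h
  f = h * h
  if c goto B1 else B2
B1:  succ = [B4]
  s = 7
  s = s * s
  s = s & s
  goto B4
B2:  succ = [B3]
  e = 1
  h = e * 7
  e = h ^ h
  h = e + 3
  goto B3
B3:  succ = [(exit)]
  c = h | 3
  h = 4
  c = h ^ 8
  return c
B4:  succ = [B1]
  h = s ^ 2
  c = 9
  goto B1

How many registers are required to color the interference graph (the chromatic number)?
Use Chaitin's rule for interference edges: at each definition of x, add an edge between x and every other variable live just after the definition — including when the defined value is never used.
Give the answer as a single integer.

Per-block:
  B0: def={c,f,h} ue=∅
  B1: def={s} ue=∅
  B2: def={e,h} ue=∅
  B3: def={c,h} ue={h}
  B4: def={c,h} ue={s}

Liveness:
  B0: in=∅ out=∅
  B1: in=∅ out={s}
  B2: in=∅ out={h}
  B3: in={h} out=∅
  B4: in={s} out=∅

Interference:
  c — {f,h}
  e — ∅
  f — {c}
  h — {c}
  s — ∅

Chromatic number:
  lower bound: {c,f} mutually conflict ⇒ χ ≥ 2
  2-colouring: c0={c,e,s}  c1={f,h}
  χ = 2

Answer: 2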